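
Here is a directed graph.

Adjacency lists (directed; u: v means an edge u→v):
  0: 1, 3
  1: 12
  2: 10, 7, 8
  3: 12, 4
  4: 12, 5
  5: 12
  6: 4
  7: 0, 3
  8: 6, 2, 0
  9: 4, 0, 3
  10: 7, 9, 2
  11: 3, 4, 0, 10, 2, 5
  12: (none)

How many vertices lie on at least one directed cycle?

A vertex is on a directed cycle iff it belongs to a strongly connected component of size ≥ 2 (or has a self-loop).
The vertices on cycles are {2, 8, 10} — 3 in total.

3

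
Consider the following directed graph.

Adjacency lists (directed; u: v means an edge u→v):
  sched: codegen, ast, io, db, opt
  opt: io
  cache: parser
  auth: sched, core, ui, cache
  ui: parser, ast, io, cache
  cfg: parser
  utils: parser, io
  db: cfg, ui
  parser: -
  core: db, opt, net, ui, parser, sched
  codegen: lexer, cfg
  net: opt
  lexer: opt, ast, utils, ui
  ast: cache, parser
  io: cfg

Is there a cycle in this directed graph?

DFS with white/gray/black marking, starting from cfg:
cfg gray
  parser gray
  parser black
cfg black
sched gray
  codegen gray
    lexer gray
      opt gray
        io gray
          io→cfg: cfg black — skip
        io black
      opt black
      ast gray
        cache gray
          cache→parser: parser black — skip
        cache black
        ast→parser: parser black — skip
      ast black
      utils gray
        utils→parser: parser black — skip
        utils→io: io black — skip
      utils black
      ui gray
        ui→parser: parser black — skip
        ui→ast: ast black — skip
        ui→io: io black — skip
        ui→cache: cache black — skip
      ui black
    lexer black
    codegen→cfg: cfg black — skip
  codegen black
  sched→ast: ast black — skip
  sched→io: io black — skip
  db gray
    db→cfg: cfg black — skip
    db→ui: ui black — skip
  db black
  sched→opt: opt black — skip
sched black
auth gray
  auth→sched: sched black — skip
  core gray
    core→db: db black — skip
    core→opt: opt black — skip
    net gray
      net→opt: opt black — skip
    net black
    core→ui: ui black — skip
    core→parser: parser black — skip
    core→sched: sched black — skip
  core black
  auth→ui: ui black — skip
  auth→cache: cache black — skip
auth black
Every edge goes to a white or black vertex — no back edge, so the graph is acyclic.

No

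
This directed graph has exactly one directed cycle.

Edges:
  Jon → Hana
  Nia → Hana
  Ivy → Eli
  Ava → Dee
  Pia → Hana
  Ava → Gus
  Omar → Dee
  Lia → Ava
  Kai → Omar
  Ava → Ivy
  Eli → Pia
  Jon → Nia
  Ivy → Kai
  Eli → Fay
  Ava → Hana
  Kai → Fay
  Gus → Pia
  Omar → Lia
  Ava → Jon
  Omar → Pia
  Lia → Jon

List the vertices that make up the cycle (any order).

Ava, Ivy, Kai, Lia, Omar

DFS with gray/black marking from Omar:
Omar gray
  Lia gray
    Jon gray
      Hana gray
      Hana black
      Nia gray
        Nia→Hana: Hana black — skip
      Nia black
    Jon black
    Ava gray
      Ivy gray
        Kai gray
          Kai→Omar: Omar is gray → back edge
Back edge closes the cycle Omar → Lia → Ava → Ivy → Kai → Omar; its vertices are {Ava, Ivy, Kai, Lia, Omar}.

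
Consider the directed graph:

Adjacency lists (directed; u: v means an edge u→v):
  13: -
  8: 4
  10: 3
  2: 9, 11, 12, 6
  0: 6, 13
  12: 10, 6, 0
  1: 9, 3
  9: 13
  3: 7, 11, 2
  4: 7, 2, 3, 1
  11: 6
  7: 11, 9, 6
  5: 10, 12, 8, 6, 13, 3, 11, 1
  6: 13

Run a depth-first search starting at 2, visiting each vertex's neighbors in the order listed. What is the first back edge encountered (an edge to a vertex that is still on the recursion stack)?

3->2

DFS from 2 (visiting each vertex's neighbors in the order listed); mark gray on enter, black on exit:
2 gray
  9 gray
    13 gray
    13 black
  9 black
  11 gray
    6 gray
      6→13: 13 black — skip
    6 black
  11 black
  12 gray
    10 gray
      3 gray
        7 gray
          7→11: 11 black — skip
          7→9: 9 black — skip
          7→6: 6 black — skip
        7 black
        3→11: 11 black — skip
        3→2: 2 is gray → back edge
First back edge: 3 → 2.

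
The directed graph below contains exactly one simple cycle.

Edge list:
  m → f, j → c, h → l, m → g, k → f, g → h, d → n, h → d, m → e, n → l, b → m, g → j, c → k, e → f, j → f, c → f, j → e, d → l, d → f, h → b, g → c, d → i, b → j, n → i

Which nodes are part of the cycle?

b, g, h, m

DFS with gray/black marking from h:
h gray
  l gray
  l black
  d gray
    n gray
      i gray
      i black
      n→l: l black — skip
    n black
    d→l: l black — skip
    d→i: i black — skip
    f gray
    f black
  d black
  b gray
    j gray
      c gray
        c→f: f black — skip
        k gray
          k→f: f black — skip
        k black
      c black
      e gray
        e→f: f black — skip
      e black
      j→f: f black — skip
    j black
    m gray
      m→f: f black — skip
      g gray
        g→j: j black — skip
        g→c: c black — skip
        g→h: h is gray → back edge
Back edge closes the cycle h → b → m → g → h; its vertices are {b, g, h, m}.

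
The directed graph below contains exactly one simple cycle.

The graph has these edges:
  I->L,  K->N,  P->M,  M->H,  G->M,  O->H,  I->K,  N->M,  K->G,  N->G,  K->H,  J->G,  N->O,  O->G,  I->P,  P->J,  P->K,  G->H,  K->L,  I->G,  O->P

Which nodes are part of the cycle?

DFS with gray/black marking from P:
P gray
  J gray
    G gray
      H gray
      H black
      M gray
        M→H: H black — skip
      M black
    G black
  J black
  P→M: M black — skip
  K gray
    N gray
      N→M: M black — skip
      O gray
        O→H: H black — skip
        O→G: G black — skip
        O→P: P is gray → back edge
Back edge closes the cycle P → K → N → O → P; its vertices are {K, N, O, P}.

K, N, O, P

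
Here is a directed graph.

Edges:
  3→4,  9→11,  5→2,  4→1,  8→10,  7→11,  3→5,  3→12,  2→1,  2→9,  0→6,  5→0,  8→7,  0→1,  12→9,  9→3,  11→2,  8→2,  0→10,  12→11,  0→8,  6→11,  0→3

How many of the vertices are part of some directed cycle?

A vertex is on a directed cycle iff it belongs to a strongly connected component of size ≥ 2 (or has a self-loop).
The vertices on cycles are {0, 2, 3, 5, 6, 7, 8, 9, 11, 12} — 10 in total.

10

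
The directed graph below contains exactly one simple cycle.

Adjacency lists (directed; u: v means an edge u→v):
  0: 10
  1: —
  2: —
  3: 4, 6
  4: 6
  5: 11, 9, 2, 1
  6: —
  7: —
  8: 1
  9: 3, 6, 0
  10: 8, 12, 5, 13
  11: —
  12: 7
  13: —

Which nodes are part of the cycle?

0, 5, 9, 10

DFS with gray/black marking from 10:
10 gray
  8 gray
    1 gray
    1 black
  8 black
  12 gray
    7 gray
    7 black
  12 black
  5 gray
    11 gray
    11 black
    9 gray
      3 gray
        4 gray
          6 gray
          6 black
        4 black
        3→6: 6 black — skip
      3 black
      9→6: 6 black — skip
      0 gray
        0→10: 10 is gray → back edge
Back edge closes the cycle 10 → 5 → 9 → 0 → 10; its vertices are {0, 5, 9, 10}.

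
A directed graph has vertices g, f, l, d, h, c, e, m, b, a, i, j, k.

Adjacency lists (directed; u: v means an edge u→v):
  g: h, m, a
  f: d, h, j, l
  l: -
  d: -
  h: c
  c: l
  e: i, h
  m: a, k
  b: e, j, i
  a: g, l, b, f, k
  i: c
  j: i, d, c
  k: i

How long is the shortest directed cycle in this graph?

For each vertex v, BFS finds the shortest path from v back to v.
The shortest such closed walk is a → g → a, length 2.

2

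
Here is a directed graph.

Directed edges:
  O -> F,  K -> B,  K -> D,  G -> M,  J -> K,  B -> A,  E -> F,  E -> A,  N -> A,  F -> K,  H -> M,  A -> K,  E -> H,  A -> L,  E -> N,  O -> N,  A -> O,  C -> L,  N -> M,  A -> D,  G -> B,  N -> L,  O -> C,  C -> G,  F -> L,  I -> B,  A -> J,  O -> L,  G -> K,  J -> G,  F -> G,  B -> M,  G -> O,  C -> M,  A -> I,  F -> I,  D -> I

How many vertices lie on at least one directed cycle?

11

A vertex is on a directed cycle iff it belongs to a strongly connected component of size ≥ 2 (or has a self-loop).
The vertices on cycles are {A, B, C, D, F, G, I, J, K, N, O} — 11 in total.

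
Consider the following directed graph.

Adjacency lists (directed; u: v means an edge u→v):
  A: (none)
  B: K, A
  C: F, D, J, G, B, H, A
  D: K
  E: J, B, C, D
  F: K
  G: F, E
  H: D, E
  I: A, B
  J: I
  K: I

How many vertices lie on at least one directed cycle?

A vertex is on a directed cycle iff it belongs to a strongly connected component of size ≥ 2 (or has a self-loop).
The vertices on cycles are {B, C, E, G, H, I, K} — 7 in total.

7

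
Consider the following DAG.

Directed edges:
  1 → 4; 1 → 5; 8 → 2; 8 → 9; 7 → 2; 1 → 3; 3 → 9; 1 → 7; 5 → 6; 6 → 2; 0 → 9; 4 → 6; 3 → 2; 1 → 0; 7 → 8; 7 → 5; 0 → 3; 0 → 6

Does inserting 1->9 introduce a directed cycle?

Adding 1→9 creates a cycle iff 9 can already reach 1.
Explore from 9: no path reaches 1. The graph stays acyclic.

No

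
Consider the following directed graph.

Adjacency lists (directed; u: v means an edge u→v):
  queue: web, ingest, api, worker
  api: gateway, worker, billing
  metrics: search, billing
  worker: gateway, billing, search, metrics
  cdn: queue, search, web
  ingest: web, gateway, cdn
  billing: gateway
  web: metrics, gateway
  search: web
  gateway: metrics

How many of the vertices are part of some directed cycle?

A vertex is on a directed cycle iff it belongs to a strongly connected component of size ≥ 2 (or has a self-loop).
The vertices on cycles are {cdn, web, queue, ingest, search, billing, gateway, metrics} — 8 in total.

8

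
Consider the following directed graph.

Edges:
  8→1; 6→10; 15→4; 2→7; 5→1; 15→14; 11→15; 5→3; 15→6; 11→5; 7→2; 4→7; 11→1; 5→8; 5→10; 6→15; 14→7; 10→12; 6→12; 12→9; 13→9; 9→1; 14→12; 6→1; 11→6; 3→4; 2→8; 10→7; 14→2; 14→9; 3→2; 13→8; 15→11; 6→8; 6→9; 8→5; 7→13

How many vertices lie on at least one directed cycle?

A vertex is on a directed cycle iff it belongs to a strongly connected component of size ≥ 2 (or has a self-loop).
The vertices on cycles are {2, 3, 4, 5, 6, 7, 8, 10, 11, 13, 15} — 11 in total.

11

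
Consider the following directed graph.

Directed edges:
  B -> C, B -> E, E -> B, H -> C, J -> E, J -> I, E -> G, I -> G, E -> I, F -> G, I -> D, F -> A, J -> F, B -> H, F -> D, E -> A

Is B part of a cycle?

B is on a cycle iff B can reach itself via ≥1 edge.
B → E → B — yes.

Yes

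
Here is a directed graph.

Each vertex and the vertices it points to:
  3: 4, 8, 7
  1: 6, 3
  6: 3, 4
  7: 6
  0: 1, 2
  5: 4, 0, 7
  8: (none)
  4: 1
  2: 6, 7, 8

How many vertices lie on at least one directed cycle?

5

A vertex is on a directed cycle iff it belongs to a strongly connected component of size ≥ 2 (or has a self-loop).
The vertices on cycles are {1, 3, 4, 6, 7} — 5 in total.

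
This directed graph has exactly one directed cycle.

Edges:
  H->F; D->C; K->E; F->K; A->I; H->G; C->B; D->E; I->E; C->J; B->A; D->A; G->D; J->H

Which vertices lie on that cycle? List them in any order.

C, D, G, H, J

DFS with gray/black marking from C:
C gray
  J gray
    H gray
      F gray
        K gray
          E gray
          E black
        K black
      F black
      G gray
        D gray
          D→C: C is gray → back edge
Back edge closes the cycle C → J → H → G → D → C; its vertices are {C, D, G, H, J}.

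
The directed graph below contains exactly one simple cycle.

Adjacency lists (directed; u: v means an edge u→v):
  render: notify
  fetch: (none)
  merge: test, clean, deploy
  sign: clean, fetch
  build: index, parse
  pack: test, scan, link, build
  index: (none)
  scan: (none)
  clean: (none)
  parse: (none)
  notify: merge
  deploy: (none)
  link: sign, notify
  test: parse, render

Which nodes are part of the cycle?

test, merge, notify, render

DFS with gray/black marking from test:
test gray
  parse gray
  parse black
  render gray
    notify gray
      merge gray
        merge→test: test is gray → back edge
Back edge closes the cycle test → render → notify → merge → test; its vertices are {test, merge, notify, render}.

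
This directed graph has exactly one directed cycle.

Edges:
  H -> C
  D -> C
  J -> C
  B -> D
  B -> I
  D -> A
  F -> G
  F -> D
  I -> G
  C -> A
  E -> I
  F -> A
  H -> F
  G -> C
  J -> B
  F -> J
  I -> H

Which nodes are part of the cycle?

DFS with gray/black marking from I:
I gray
  H gray
    C gray
      A gray
      A black
    C black
    F gray
      D gray
        D→C: C black — skip
        D→A: A black — skip
      D black
      G gray
        G→C: C black — skip
      G black
      F→A: A black — skip
      J gray
        J→C: C black — skip
        B gray
          B→I: I is gray → back edge
Back edge closes the cycle I → H → F → J → B → I; its vertices are {B, F, H, I, J}.

B, F, H, I, J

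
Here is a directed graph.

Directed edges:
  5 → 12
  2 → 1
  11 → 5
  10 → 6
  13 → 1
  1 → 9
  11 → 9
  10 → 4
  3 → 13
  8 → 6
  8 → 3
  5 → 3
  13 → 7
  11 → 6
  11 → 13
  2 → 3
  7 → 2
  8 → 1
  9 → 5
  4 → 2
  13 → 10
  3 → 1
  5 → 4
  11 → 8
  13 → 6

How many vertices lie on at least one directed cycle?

A vertex is on a directed cycle iff it belongs to a strongly connected component of size ≥ 2 (or has a self-loop).
The vertices on cycles are {1, 2, 3, 4, 5, 7, 9, 10, 13} — 9 in total.

9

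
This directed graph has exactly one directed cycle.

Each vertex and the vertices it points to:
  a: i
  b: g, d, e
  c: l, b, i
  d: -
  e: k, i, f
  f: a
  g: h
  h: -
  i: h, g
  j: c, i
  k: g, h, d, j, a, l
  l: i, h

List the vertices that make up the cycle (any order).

b, c, e, j, k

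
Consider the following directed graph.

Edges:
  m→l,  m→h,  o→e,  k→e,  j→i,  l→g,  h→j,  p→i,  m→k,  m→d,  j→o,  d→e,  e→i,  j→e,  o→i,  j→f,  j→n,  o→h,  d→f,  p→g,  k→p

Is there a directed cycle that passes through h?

Yes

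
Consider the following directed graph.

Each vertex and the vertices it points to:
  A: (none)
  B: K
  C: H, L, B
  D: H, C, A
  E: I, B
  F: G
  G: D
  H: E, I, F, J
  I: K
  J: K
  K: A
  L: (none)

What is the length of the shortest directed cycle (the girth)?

4

For each vertex v, BFS finds the shortest path from v back to v.
The shortest such closed walk is D → H → F → G → D, length 4.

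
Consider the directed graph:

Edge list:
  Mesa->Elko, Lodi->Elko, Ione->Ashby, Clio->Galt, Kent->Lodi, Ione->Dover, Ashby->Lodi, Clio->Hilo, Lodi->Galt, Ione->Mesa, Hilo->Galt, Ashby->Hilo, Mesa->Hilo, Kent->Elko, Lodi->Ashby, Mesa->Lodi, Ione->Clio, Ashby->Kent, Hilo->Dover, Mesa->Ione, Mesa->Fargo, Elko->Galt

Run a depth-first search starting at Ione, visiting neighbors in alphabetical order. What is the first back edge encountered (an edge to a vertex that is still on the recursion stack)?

Lodi->Ashby

DFS from Ione (visiting neighbors in alphabetical order); mark gray on enter, black on exit:
Ione gray
  Ashby gray
    Hilo gray
      Dover gray
      Dover black
      Galt gray
      Galt black
    Hilo black
    Kent gray
      Elko gray
        Elko→Galt: Galt black — skip
      Elko black
      Lodi gray
        Lodi→Ashby: Ashby is gray → back edge
First back edge: Lodi → Ashby.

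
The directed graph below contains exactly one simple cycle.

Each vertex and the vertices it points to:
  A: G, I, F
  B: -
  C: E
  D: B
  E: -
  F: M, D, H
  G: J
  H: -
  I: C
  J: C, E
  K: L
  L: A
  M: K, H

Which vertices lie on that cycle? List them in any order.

A, F, K, L, M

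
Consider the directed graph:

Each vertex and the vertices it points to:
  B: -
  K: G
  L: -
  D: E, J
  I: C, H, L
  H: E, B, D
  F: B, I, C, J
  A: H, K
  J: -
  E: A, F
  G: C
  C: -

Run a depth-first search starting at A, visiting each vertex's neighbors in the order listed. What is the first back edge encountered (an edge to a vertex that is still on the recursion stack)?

E→A

DFS from A (visiting each vertex's neighbors in the order listed); mark gray on enter, black on exit:
A gray
  H gray
    E gray
      E→A: A is gray → back edge
First back edge: E → A.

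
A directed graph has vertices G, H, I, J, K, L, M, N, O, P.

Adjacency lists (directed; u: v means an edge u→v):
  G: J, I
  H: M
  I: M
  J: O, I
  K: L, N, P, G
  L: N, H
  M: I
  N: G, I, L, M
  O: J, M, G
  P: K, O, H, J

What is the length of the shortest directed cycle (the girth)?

For each vertex v, BFS finds the shortest path from v back to v.
The shortest such closed walk is K → P → K, length 2.

2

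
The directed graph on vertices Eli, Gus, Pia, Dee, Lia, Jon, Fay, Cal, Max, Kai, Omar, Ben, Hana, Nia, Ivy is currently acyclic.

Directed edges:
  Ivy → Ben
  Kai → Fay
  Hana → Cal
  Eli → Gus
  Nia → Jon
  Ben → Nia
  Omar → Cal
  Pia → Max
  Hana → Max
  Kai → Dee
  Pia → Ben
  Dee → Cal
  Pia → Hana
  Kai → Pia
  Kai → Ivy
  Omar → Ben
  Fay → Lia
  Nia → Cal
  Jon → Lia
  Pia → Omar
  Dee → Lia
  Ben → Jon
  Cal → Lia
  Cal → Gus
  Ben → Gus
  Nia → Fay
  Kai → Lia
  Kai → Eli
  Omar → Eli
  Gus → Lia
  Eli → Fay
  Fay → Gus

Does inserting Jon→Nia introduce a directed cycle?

Yes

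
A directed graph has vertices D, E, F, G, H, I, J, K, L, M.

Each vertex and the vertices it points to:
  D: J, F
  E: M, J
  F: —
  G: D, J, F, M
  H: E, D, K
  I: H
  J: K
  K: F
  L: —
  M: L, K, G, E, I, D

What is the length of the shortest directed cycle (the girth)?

2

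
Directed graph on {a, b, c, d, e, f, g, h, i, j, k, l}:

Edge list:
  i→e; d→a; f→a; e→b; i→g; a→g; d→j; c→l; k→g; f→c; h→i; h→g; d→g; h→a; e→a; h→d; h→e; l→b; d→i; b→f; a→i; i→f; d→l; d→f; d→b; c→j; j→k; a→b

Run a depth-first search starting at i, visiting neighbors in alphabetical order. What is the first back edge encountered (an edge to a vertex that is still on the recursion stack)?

f->a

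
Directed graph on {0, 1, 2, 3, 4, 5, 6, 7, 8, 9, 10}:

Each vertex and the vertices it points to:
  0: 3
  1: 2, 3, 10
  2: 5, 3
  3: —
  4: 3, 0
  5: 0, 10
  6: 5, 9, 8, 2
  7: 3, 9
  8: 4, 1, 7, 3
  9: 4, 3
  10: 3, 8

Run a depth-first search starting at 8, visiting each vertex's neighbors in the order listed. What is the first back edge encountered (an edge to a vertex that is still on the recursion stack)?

DFS from 8 (visiting each vertex's neighbors in the order listed); mark gray on enter, black on exit:
8 gray
  4 gray
    3 gray
    3 black
    0 gray
      0→3: 3 black — skip
    0 black
  4 black
  1 gray
    2 gray
      5 gray
        5→0: 0 black — skip
        10 gray
          10→3: 3 black — skip
          10→8: 8 is gray → back edge
First back edge: 10 → 8.

10→8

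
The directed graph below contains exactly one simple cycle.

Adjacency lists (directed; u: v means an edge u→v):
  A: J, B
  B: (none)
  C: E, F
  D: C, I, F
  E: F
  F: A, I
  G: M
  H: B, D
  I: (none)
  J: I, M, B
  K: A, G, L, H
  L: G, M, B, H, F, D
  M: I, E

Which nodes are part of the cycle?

DFS with gray/black marking from A:
A gray
  J gray
    I gray
    I black
    M gray
      M→I: I black — skip
      E gray
        F gray
          F→A: A is gray → back edge
Back edge closes the cycle A → J → M → E → F → A; its vertices are {A, E, F, J, M}.

A, E, F, J, M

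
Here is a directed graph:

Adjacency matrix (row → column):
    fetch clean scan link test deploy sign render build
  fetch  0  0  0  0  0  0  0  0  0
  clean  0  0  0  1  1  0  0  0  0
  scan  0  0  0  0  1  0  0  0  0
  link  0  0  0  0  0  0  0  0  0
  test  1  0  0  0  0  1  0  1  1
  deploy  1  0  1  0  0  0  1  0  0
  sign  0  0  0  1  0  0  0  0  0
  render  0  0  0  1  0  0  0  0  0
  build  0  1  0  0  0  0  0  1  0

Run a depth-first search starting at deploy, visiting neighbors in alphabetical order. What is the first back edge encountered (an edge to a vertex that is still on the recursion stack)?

DFS from deploy (visiting neighbors in alphabetical order); mark gray on enter, black on exit:
deploy gray
  fetch gray
  fetch black
  scan gray
    test gray
      build gray
        clean gray
          link gray
          link black
          clean→test: test is gray → back edge
First back edge: clean → test.

clean->test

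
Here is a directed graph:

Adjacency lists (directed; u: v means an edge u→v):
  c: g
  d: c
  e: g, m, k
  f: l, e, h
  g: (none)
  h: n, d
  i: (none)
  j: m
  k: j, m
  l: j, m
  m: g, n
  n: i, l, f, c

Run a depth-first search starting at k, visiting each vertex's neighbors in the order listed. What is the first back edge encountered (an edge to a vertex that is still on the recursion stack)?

DFS from k (visiting each vertex's neighbors in the order listed); mark gray on enter, black on exit:
k gray
  j gray
    m gray
      g gray
      g black
      n gray
        i gray
        i black
        l gray
          l→j: j is gray → back edge
First back edge: l → j.

l→j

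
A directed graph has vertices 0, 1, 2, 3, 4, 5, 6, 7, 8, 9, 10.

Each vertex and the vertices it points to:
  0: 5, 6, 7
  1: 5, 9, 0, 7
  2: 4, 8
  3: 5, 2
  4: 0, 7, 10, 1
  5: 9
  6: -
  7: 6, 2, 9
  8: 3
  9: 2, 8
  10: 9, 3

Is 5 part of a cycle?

Yes

5 is on a cycle iff 5 can reach itself via ≥1 edge.
5 → 9 → 8 → 3 → 5 — yes.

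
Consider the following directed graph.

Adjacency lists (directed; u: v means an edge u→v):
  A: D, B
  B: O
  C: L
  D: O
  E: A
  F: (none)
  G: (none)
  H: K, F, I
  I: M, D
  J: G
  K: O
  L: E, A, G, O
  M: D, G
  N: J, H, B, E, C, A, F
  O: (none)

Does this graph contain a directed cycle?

No

DFS with white/gray/black marking, starting from F:
F gray
F black
A gray
  D gray
    O gray
    O black
  D black
  B gray
    B→O: O black — skip
  B black
A black
C gray
  L gray
    E gray
      E→A: A black — skip
    E black
    L→A: A black — skip
    G gray
    G black
    L→O: O black — skip
  L black
C black
H gray
  K gray
    K→O: O black — skip
  K black
  H→F: F black — skip
  I gray
    M gray
      M→D: D black — skip
      M→G: G black — skip
    M black
    I→D: D black — skip
  I black
H black
J gray
  J→G: G black — skip
J black
N gray
  N→J: J black — skip
  N→H: H black — skip
  N→B: B black — skip
  N→E: E black — skip
  N→C: C black — skip
  N→A: A black — skip
  N→F: F black — skip
N black
Every edge goes to a white or black vertex — no back edge, so the graph is acyclic.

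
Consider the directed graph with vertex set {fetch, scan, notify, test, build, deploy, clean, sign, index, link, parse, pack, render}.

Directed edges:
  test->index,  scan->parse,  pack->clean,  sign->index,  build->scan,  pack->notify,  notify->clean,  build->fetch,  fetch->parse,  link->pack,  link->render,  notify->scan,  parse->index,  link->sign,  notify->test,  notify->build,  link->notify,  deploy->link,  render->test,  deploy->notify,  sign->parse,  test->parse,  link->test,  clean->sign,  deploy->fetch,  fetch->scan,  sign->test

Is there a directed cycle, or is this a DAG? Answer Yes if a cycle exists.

DFS with white/gray/black marking, starting from sign:
sign gray
  parse gray
    index gray
    index black
  parse black
  test gray
    test→index: index black — skip
    test→parse: parse black — skip
  test black
  sign→index: index black — skip
sign black
fetch gray
  scan gray
    scan→parse: parse black — skip
  scan black
  fetch→parse: parse black — skip
fetch black
notify gray
  notify→scan: scan black — skip
  notify→test: test black — skip
  clean gray
    clean→sign: sign black — skip
  clean black
  build gray
    build→fetch: fetch black — skip
    build→scan: scan black — skip
  build black
notify black
deploy gray
  link gray
    render gray
      render→test: test black — skip
    render black
    link→notify: notify black — skip
    link→sign: sign black — skip
    link→test: test black — skip
    pack gray
      pack→notify: notify black — skip
      pack→clean: clean black — skip
    pack black
  link black
  deploy→notify: notify black — skip
  deploy→fetch: fetch black — skip
deploy black
Every edge goes to a white or black vertex — no back edge, so the graph is acyclic.

No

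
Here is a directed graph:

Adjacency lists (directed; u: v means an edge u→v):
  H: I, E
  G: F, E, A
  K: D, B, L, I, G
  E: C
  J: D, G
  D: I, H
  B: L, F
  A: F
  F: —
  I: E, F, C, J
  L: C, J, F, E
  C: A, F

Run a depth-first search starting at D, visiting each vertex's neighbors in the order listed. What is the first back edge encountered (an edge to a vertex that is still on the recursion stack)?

J->D

DFS from D (visiting each vertex's neighbors in the order listed); mark gray on enter, black on exit:
D gray
  I gray
    E gray
      C gray
        A gray
          F gray
          F black
        A black
        C→F: F black — skip
      C black
    E black
    I→F: F black — skip
    I→C: C black — skip
    J gray
      J→D: D is gray → back edge
First back edge: J → D.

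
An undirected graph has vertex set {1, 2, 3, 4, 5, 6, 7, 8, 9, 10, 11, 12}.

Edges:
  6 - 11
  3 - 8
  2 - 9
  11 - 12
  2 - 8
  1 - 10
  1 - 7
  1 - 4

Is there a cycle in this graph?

No

DFS, tracking each vertex's parent; an edge to a visited non-parent vertex closes a cycle.
Start from 11:
visit 11 (parent –)
  visit 6 (parent 11)
    6–11: parent, skip
  visit 12 (parent 11)
    12–11: parent, skip
visit 1 (parent –)
  visit 4 (parent 1)
    4–1: parent, skip
  visit 10 (parent 1)
    10–1: parent, skip
  visit 7 (parent 1)
    7–1: parent, skip
visit 2 (parent –)
  visit 8 (parent 2)
    visit 3 (parent 8)
      3–8: parent, skip
    8–2: parent, skip
  visit 9 (parent 2)
    9–2: parent, skip
visit 5 (parent –)
No non-parent visited neighbor found — the graph is a forest.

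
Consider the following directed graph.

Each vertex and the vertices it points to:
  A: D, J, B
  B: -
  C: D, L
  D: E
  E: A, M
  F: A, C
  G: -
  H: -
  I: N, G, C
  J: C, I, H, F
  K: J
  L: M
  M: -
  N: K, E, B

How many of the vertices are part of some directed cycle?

9

A vertex is on a directed cycle iff it belongs to a strongly connected component of size ≥ 2 (or has a self-loop).
The vertices on cycles are {A, C, D, E, F, I, J, K, N} — 9 in total.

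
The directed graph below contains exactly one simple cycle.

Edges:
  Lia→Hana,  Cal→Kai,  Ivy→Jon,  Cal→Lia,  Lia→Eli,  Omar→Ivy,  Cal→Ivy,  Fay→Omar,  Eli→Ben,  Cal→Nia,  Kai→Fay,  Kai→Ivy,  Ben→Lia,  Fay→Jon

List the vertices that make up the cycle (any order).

Ben, Eli, Lia

DFS with gray/black marking from Lia:
Lia gray
  Eli gray
    Ben gray
      Ben→Lia: Lia is gray → back edge
Back edge closes the cycle Lia → Eli → Ben → Lia; its vertices are {Ben, Eli, Lia}.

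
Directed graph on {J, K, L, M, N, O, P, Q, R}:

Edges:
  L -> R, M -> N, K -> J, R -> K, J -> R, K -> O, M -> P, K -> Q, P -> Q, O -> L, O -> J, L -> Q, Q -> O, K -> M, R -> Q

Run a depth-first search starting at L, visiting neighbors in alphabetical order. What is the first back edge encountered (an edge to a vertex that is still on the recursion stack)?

K->J

DFS from L (visiting neighbors in alphabetical order); mark gray on enter, black on exit:
L gray
  Q gray
    O gray
      J gray
        R gray
          K gray
            K→J: J is gray → back edge
First back edge: K → J.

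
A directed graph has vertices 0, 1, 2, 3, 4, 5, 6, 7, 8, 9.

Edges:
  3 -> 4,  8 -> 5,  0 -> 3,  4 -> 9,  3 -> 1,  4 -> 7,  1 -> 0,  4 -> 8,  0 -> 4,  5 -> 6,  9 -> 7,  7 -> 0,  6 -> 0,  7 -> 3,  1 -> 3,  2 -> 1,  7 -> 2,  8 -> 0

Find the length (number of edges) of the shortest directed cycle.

For each vertex v, BFS finds the shortest path from v back to v.
The shortest such closed walk is 1 → 3 → 1, length 2.

2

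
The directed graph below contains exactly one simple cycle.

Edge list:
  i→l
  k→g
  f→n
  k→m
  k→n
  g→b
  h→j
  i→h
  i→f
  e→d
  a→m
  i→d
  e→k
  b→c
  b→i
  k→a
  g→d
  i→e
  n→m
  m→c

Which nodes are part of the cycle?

b, e, g, i, k

DFS with gray/black marking from b:
b gray
  i gray
    e gray
      d gray
      d black
      k gray
        n gray
          m gray
            c gray
            c black
          m black
        n black
        k→m: m black — skip
        a gray
          a→m: m black — skip
        a black
        g gray
          g→b: b is gray → back edge
Back edge closes the cycle b → i → e → k → g → b; its vertices are {b, e, g, i, k}.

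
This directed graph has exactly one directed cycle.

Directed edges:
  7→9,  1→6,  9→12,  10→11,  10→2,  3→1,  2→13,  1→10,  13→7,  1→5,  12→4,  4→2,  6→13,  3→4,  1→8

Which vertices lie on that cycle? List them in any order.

DFS with gray/black marking from 2:
2 gray
  13 gray
    7 gray
      9 gray
        12 gray
          4 gray
            4→2: 2 is gray → back edge
Back edge closes the cycle 2 → 13 → 7 → 9 → 12 → 4 → 2; its vertices are {2, 4, 7, 9, 12, 13}.

2, 4, 7, 9, 12, 13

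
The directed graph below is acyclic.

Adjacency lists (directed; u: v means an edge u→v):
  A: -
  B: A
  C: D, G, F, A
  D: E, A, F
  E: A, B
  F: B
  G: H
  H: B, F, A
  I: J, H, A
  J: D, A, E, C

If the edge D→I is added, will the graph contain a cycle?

Adding D→I creates a cycle iff I can already reach D.
Path from I: I → J → D.
So I → … → D → I is a cycle.

Yes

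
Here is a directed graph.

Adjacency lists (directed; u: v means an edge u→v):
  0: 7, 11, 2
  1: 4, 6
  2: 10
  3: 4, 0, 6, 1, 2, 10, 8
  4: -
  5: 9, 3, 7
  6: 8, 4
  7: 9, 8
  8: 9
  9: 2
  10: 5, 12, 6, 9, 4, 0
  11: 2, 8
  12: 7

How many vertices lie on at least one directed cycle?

12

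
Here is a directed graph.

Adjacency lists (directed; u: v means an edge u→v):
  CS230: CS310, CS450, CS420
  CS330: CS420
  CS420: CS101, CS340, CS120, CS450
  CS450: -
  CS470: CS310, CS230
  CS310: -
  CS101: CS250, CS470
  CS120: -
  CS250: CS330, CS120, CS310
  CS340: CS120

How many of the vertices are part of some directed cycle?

6

A vertex is on a directed cycle iff it belongs to a strongly connected component of size ≥ 2 (or has a self-loop).
The vertices on cycles are {CS101, CS230, CS250, CS330, CS420, CS470} — 6 in total.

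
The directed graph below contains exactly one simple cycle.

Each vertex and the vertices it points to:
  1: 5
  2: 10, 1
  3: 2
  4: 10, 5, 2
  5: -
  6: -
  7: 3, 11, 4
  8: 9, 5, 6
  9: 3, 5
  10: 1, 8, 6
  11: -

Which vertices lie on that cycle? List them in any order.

2, 3, 8, 9, 10

DFS with gray/black marking from 3:
3 gray
  2 gray
    10 gray
      1 gray
        5 gray
        5 black
      1 black
      8 gray
        9 gray
          9→3: 3 is gray → back edge
Back edge closes the cycle 3 → 2 → 10 → 8 → 9 → 3; its vertices are {2, 3, 8, 9, 10}.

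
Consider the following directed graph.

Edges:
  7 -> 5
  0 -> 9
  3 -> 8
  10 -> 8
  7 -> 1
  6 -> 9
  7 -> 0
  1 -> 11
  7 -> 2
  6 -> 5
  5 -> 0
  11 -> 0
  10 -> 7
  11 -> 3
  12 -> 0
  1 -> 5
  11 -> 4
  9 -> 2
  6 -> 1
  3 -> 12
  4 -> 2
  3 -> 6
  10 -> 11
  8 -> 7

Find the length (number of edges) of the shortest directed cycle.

For each vertex v, BFS finds the shortest path from v back to v.
The shortest such closed walk is 11 → 3 → 6 → 1 → 11, length 4.

4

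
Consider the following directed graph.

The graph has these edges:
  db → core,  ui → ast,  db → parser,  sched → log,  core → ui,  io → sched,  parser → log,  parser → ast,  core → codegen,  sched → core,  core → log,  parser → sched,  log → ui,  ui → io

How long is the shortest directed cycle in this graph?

4

For each vertex v, BFS finds the shortest path from v back to v.
The shortest such closed walk is core → ui → io → sched → core, length 4.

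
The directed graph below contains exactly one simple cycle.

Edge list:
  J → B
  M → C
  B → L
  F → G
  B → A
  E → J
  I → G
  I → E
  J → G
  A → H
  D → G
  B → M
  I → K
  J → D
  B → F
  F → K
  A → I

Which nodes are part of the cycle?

DFS with gray/black marking from B:
B gray
  A gray
    H gray
    H black
    I gray
      E gray
        J gray
          G gray
          G black
          D gray
            D→G: G black — skip
          D black
          J→B: B is gray → back edge
Back edge closes the cycle B → A → I → E → J → B; its vertices are {A, B, E, I, J}.

A, B, E, I, J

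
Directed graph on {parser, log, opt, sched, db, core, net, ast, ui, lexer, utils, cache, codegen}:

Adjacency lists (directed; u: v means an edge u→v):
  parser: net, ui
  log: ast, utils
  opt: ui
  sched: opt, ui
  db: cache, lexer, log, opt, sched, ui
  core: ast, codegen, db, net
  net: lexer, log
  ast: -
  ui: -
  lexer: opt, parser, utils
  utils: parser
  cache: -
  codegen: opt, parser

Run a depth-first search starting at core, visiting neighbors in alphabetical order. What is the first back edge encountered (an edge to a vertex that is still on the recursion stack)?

lexer→parser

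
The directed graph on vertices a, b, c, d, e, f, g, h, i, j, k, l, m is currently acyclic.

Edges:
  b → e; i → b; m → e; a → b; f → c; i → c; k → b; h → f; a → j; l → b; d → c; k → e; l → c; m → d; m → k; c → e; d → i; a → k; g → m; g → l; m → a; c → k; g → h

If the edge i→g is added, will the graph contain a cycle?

Adding i→g creates a cycle iff g can already reach i.
Path from g: g → m → d → i.
So g → … → i → g is a cycle.

Yes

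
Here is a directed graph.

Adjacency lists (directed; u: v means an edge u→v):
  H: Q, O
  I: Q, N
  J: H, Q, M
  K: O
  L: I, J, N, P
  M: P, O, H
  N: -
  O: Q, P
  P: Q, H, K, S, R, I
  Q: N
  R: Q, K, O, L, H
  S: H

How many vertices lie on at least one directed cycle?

A vertex is on a directed cycle iff it belongs to a strongly connected component of size ≥ 2 (or has a self-loop).
The vertices on cycles are {H, J, K, L, M, O, P, R, S} — 9 in total.

9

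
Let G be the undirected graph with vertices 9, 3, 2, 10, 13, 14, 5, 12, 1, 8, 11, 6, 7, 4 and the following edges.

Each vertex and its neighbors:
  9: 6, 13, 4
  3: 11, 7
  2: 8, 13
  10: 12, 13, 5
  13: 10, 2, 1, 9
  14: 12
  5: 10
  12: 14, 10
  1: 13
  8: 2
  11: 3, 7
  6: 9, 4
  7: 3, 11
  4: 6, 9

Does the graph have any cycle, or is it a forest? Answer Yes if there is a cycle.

Yes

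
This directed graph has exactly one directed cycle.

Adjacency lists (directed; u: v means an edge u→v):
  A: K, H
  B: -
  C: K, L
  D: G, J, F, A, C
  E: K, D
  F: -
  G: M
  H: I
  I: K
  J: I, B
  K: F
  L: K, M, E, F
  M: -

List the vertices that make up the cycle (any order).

DFS with gray/black marking from D:
D gray
  G gray
    M gray
    M black
  G black
  J gray
    I gray
      K gray
        F gray
        F black
      K black
    I black
    B gray
    B black
  J black
  D→F: F black — skip
  A gray
    A→K: K black — skip
    H gray
      H→I: I black — skip
    H black
  A black
  C gray
    C→K: K black — skip
    L gray
      L→K: K black — skip
      L→M: M black — skip
      E gray
        E→K: K black — skip
        E→D: D is gray → back edge
Back edge closes the cycle D → C → L → E → D; its vertices are {C, D, E, L}.

C, D, E, L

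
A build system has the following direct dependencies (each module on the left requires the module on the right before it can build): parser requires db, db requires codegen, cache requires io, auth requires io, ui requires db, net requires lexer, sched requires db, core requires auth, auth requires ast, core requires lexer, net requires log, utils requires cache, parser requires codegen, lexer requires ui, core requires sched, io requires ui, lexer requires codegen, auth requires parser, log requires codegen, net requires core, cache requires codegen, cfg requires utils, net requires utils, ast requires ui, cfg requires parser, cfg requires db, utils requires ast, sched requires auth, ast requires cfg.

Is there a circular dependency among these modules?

DFS with white/gray/black marking, starting from cache:
cache gray
  io gray
    ui gray
      db gray
        codegen gray
        codegen black
      db black
    ui black
  io black
  cache→codegen: codegen black — skip
cache black
parser gray
  parser→codegen: codegen black — skip
  parser→db: db black — skip
parser black
auth gray
  auth→parser: parser black — skip
  auth→io: io black — skip
  ast gray
    ast→ui: ui black — skip
    cfg gray
      utils gray
        utils→cache: cache black — skip
        utils→ast: ast is gray → back edge
Back edge found, so a cycle exists: ast → cfg → utils → ast.

Yes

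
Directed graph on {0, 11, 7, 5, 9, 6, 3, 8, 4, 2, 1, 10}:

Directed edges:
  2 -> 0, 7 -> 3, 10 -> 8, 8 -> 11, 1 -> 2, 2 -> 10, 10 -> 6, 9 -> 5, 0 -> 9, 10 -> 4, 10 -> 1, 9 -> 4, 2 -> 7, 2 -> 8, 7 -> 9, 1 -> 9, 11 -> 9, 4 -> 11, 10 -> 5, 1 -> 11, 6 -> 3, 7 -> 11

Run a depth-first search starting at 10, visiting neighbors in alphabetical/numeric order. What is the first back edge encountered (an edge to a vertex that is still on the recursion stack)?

11->9

DFS from 10 (visiting neighbors in alphabetical/numeric order); mark gray on enter, black on exit:
10 gray
  1 gray
    2 gray
      0 gray
        9 gray
          4 gray
            11 gray
              11→9: 9 is gray → back edge
First back edge: 11 → 9.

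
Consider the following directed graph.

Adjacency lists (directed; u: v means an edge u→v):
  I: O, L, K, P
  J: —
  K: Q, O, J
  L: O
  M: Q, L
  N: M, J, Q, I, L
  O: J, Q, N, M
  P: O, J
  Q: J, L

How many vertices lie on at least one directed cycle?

8

A vertex is on a directed cycle iff it belongs to a strongly connected component of size ≥ 2 (or has a self-loop).
The vertices on cycles are {I, K, L, M, N, O, P, Q} — 8 in total.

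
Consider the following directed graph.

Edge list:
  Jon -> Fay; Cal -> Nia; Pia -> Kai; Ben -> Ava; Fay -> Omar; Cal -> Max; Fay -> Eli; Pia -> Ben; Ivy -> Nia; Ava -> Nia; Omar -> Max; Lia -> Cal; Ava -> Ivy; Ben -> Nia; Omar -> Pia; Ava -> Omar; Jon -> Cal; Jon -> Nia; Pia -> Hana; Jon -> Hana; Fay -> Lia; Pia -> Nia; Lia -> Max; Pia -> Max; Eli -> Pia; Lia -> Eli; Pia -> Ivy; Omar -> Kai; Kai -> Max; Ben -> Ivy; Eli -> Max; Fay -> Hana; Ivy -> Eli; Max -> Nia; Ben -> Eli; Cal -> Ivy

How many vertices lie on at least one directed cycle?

A vertex is on a directed cycle iff it belongs to a strongly connected component of size ≥ 2 (or has a self-loop).
The vertices on cycles are {Ava, Ben, Eli, Ivy, Pia, Omar} — 6 in total.

6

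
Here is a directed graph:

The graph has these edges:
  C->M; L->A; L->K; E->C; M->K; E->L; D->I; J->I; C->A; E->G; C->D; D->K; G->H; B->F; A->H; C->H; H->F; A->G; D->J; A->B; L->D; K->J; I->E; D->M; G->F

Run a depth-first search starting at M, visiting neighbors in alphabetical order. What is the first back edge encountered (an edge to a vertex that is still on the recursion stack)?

DFS from M (visiting neighbors in alphabetical order); mark gray on enter, black on exit:
M gray
  K gray
    J gray
      I gray
        E gray
          C gray
            A gray
              B gray
                F gray
                F black
              B black
              G gray
                G→F: F black — skip
                H gray
                  H→F: F black — skip
                H black
              G black
              A→H: H black — skip
            A black
            D gray
              D→I: I is gray → back edge
First back edge: D → I.

D→I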